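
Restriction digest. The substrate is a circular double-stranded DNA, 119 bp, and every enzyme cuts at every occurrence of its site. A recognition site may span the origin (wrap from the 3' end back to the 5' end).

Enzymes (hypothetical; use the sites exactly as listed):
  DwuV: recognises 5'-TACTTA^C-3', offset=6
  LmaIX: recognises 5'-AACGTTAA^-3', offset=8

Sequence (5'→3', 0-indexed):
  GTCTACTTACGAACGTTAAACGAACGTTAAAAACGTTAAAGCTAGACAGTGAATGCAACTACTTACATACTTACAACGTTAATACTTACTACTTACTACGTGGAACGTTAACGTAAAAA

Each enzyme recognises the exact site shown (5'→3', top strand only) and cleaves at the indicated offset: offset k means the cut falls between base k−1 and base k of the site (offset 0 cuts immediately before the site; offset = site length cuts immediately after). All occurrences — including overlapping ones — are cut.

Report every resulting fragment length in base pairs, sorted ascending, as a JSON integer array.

Scan for sites:
  DwuV TACTTAC/6: at [3, 59, 67, 82, 89] ⇒ [9, 65, 73, 88, 95]
  LmaIX AACGTTAA/8: at [11, 22, 31, 74, 103] ⇒ [19, 30, 39, 82, 111]

Pooled cuts: [9, 19, 30, 39, 65, 73, 82, 88, 95, 111]

Fragment lengths:
  9→19: 10 bp
  19→30: 11 bp
  30→39: 9 bp
  39→65: 26 bp
  65→73: 8 bp
  73→82: 9 bp
  82→88: 6 bp
  88→95: 7 bp
  95→111: 16 bp
  111→9 (wrap): 119-111+9 = 17 bp

[6,7,8,9,9,10,11,16,17,26]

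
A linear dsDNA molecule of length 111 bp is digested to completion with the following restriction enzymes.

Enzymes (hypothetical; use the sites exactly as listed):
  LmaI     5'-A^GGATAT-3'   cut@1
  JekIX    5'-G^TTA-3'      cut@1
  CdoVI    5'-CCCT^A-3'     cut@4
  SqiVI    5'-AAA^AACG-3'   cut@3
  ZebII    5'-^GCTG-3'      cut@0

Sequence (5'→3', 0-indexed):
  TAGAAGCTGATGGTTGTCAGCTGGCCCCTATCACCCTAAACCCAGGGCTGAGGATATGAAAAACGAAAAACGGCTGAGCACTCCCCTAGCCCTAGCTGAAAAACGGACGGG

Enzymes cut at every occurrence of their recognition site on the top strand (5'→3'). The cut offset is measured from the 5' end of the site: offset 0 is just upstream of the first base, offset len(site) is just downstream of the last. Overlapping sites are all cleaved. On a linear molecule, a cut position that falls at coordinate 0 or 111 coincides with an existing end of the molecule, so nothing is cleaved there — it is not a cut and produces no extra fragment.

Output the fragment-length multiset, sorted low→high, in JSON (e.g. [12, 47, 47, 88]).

Site scan:
  LmaI (AGGATAT, off=1): starts [50] → cuts [51]
  JekIX (GTTA, off=1): no sites
  CdoVI (CCCTA, off=4): starts [25, 33, 83, 89] → cuts [29, 37, 87, 93]
  SqiVI (AAAAACG, off=3): starts [58, 65, 98] → cuts [61, 68, 101]
  ZebII (GCTG, off=0): starts [5, 19, 46, 72, 94] → cuts [5, 19, 46, 72, 94]

All cut coordinates (distinct, sorted): [5, 19, 29, 37, 46, 51, 61, 68, 72, 87, 93, 94, 101]

Fragments:
  [0,5): 5 bp
  [5,19): 14 bp
  [19,29): 10 bp
  [29,37): 8 bp
  [37,46): 9 bp
  [46,51): 5 bp
  [51,61): 10 bp
  [61,68): 7 bp
  [68,72): 4 bp
  [72,87): 15 bp
  [87,93): 6 bp
  [93,94): 1 bp
  [94,101): 7 bp
  [101,111): 10 bp

[1,4,5,5,6,7,7,8,9,10,10,10,14,15]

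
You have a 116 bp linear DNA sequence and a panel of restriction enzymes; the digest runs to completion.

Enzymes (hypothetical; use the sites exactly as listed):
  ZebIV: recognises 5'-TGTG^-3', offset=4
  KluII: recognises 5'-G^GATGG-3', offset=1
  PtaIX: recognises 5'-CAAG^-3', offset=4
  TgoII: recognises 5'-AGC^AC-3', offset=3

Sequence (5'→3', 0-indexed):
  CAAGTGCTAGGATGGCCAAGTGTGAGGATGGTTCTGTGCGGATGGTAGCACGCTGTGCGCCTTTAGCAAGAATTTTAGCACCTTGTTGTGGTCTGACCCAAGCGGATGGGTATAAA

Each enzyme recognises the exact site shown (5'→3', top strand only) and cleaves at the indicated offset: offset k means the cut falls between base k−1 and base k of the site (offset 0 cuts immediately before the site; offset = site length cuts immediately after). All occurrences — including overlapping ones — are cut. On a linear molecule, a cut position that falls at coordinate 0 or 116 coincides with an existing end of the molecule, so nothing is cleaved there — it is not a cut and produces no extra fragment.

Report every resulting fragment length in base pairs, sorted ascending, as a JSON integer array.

Scan for sites:
  ZebIV (TGTG, off=4): starts [20, 34, 53, 86] → cuts [24, 38, 57, 90]
  KluII (GGATGG, off=1): starts [9, 25, 39, 103] → cuts [10, 26, 40, 104]
  PtaIX (CAAG, off=4): starts [0, 16, 66, 98] → cuts [4, 20, 70, 102]
  TgoII (AGCAC, off=3): starts [46, 76] → cuts [49, 79]

Pooled cuts: [4, 10, 20, 24, 26, 38, 40, 49, 57, 70, 79, 90, 102, 104]

Fragments:
  [0,4): 4 bp
  [4,10): 6 bp
  [10,20): 10 bp
  [20,24): 4 bp
  [24,26): 2 bp
  [26,38): 12 bp
  [38,40): 2 bp
  [40,49): 9 bp
  [49,57): 8 bp
  [57,70): 13 bp
  [70,79): 9 bp
  [79,90): 11 bp
  [90,102): 12 bp
  [102,104): 2 bp
  [104,116): 12 bp

[2,2,2,4,4,6,8,9,9,10,11,12,12,12,13]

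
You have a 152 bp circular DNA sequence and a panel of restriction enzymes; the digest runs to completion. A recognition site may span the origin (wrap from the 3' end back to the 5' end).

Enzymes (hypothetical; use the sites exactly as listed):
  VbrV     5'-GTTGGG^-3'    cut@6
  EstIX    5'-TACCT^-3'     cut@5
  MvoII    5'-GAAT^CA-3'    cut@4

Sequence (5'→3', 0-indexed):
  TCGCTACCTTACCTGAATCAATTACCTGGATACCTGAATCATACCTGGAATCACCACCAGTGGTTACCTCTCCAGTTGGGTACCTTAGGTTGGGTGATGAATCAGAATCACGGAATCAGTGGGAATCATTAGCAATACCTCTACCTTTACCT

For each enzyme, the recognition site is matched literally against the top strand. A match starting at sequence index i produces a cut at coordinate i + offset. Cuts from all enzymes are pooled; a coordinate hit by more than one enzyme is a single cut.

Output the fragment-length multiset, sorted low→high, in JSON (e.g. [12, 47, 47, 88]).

Scan for sites:
  VbrV GTTGGG/6: at [74, 88] ⇒ [80, 94]
  EstIX TACCT/5: at [4, 9, 22, 30, 41, 64, 80, 135, 141, 147] ⇒ [0, 9, 14, 27, 35, 46, 69, 85, 140, 146]
  MvoII GAATCA/4: at [14, 35, 47, 98, 104, 112, 122] ⇒ [18, 39, 51, 102, 108, 116, 126]

Pooled cuts: [0, 9, 14, 18, 27, 35, 39, 46, 51, 69, 80, 85, 94, 102, 108, 116, 126, 140, 146]

Fragment lengths:
  0→9: 9 bp
  9→14: 5 bp
  14→18: 4 bp
  18→27: 9 bp
  27→35: 8 bp
  35→39: 4 bp
  39→46: 7 bp
  46→51: 5 bp
  51→69: 18 bp
  69→80: 11 bp
  80→85: 5 bp
  85→94: 9 bp
  94→102: 8 bp
  102→108: 6 bp
  108→116: 8 bp
  116→126: 10 bp
  126→140: 14 bp
  140→146: 6 bp
  146→0 (wrap): 152-146+0 = 6 bp

[4,4,5,5,5,6,6,6,7,8,8,8,9,9,9,10,11,14,18]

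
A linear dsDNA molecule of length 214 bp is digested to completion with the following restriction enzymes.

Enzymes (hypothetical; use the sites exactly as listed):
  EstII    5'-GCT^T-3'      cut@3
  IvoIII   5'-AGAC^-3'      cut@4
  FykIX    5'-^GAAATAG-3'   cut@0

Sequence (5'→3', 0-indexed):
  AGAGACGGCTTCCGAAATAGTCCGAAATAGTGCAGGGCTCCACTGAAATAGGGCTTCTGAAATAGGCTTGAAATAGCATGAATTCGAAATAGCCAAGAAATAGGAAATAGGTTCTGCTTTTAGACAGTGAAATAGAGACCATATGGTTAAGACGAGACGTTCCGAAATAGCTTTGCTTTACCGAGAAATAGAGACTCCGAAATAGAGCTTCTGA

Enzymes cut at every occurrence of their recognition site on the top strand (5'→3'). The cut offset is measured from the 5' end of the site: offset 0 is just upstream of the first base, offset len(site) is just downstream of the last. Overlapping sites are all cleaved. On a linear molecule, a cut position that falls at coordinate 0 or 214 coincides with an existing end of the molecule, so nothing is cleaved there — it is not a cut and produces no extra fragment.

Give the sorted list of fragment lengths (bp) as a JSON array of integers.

[1,3,3,3,3,4,5,5,5,5,6,7,7,7,9,10,10,11,11,11,11,11,14,15,16,21]

Scan for sites:
  EstII (GCTT, off=3): starts [7, 52, 65, 115, 169, 174, 206] → cuts [10, 55, 68, 118, 172, 177, 209]
  IvoIII (AGAC, off=4): starts [2, 121, 135, 149, 154, 191] → cuts [6, 125, 139, 153, 158, 195]
  FykIX (GAAATAG, off=0): starts [13, 23, 44, 58, 69, 85, 96, 103, 128, 163, 184, 198] → cuts [13, 23, 44, 58, 69, 85, 96, 103, 128, 163, 184, 198]

Pooled cuts: [6, 10, 13, 23, 44, 55, 58, 68, 69, 85, 96, 103, 118, 125, 128, 139, 153, 158, 163, 172, 177, 184, 195, 198, 209]

Fragments:
  [0,6): 6 bp
  [6,10): 4 bp
  [10,13): 3 bp
  [13,23): 10 bp
  [23,44): 21 bp
  [44,55): 11 bp
  [55,58): 3 bp
  [58,68): 10 bp
  [68,69): 1 bp
  [69,85): 16 bp
  [85,96): 11 bp
  [96,103): 7 bp
  [103,118): 15 bp
  [118,125): 7 bp
  [125,128): 3 bp
  [128,139): 11 bp
  [139,153): 14 bp
  [153,158): 5 bp
  [158,163): 5 bp
  [163,172): 9 bp
  [172,177): 5 bp
  [177,184): 7 bp
  [184,195): 11 bp
  [195,198): 3 bp
  [198,209): 11 bp
  [209,214): 5 bp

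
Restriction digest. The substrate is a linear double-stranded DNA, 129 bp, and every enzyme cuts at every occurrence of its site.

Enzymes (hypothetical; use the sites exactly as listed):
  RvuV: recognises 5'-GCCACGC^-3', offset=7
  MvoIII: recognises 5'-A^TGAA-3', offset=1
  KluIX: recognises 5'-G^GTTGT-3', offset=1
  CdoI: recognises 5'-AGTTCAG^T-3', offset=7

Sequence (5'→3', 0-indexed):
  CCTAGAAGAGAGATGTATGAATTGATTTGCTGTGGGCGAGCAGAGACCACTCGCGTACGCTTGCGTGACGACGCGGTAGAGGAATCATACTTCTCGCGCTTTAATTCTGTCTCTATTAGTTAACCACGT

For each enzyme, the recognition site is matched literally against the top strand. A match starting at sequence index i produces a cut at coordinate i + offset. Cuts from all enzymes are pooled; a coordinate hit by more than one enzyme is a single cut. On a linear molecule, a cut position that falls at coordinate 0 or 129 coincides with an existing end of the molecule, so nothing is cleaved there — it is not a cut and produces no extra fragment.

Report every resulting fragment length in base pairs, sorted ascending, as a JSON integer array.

Per-enzyme occurrences:
  RvuV (GCCACGC, off=7): no sites
  MvoIII (ATGAA, off=1): starts [16] → cuts [17]
  KluIX (GGTTGT, off=1): no sites
  CdoI (AGTTCAGT, off=7): no sites

Pooled cuts: [17]

Fragments:
  [0,17): 17 bp
  [17,129): 112 bp

[17,112]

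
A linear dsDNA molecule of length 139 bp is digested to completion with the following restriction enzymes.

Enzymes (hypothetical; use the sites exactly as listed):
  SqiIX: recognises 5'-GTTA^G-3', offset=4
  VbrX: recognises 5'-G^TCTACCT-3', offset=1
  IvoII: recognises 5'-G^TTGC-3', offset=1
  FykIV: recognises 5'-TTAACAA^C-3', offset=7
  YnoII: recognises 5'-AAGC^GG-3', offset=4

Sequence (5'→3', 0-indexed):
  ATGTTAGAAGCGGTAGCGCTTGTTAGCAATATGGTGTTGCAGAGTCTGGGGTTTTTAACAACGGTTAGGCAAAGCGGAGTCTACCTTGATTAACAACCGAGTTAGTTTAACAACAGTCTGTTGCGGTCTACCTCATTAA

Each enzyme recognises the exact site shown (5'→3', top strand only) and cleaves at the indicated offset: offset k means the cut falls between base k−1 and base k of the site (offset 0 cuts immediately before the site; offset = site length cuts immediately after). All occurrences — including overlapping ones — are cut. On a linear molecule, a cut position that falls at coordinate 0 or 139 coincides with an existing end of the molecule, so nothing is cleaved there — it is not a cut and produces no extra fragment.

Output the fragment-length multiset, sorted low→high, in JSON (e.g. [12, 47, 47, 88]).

[4,5,6,6,6,7,8,8,9,11,13,14,17,25]

Per-enzyme occurrences:
  SqiIX GTTAG/4: at [2, 21, 63, 100] ⇒ [6, 25, 67, 104]
  VbrX GTCTACCT/1: at [78, 125] ⇒ [79, 126]
  IvoII GTTGC/1: at [35, 119] ⇒ [36, 120]
  FykIV TTAACAAC/7: at [54, 89, 106] ⇒ [61, 96, 113]
  YnoII AAGCGG/4: at [7, 71] ⇒ [11, 75]

Pooled cuts: [6, 11, 25, 36, 61, 67, 75, 79, 96, 104, 113, 120, 126]

Fragment lengths:
  [0,6): 6 bp
  [6,11): 5 bp
  [11,25): 14 bp
  [25,36): 11 bp
  [36,61): 25 bp
  [61,67): 6 bp
  [67,75): 8 bp
  [75,79): 4 bp
  [79,96): 17 bp
  [96,104): 8 bp
  [104,113): 9 bp
  [113,120): 7 bp
  [120,126): 6 bp
  [126,139): 13 bp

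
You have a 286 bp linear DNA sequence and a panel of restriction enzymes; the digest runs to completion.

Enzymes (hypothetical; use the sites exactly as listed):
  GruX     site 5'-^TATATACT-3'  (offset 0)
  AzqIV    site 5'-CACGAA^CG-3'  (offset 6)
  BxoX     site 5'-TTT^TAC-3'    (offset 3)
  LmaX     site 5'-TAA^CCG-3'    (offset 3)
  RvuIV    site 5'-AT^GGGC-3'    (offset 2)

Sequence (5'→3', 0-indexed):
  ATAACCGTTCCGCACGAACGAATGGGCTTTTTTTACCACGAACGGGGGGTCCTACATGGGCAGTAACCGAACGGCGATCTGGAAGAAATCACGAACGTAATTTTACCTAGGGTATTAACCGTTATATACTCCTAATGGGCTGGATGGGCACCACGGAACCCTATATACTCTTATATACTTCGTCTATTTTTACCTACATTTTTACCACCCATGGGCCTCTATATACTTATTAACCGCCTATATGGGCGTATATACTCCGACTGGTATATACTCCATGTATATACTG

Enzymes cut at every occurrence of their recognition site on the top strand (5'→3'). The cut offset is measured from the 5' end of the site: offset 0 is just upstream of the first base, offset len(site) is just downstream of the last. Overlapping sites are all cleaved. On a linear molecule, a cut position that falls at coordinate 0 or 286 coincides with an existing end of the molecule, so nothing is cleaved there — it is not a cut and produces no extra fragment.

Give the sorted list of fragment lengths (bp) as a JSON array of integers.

[4,4,5,5,7,8,9,9,9,9,10,10,10,10,12,13,14,14,14,15,15,16,16,19,29]

Site scan:
  GruX TATATACT/0: at [122, 161, 171, 219, 248, 264, 277] ⇒ [122, 161, 171, 219, 248, 264, 277]
  AzqIV CACGAACG/6: at [12, 36, 89] ⇒ [18, 42, 95]
  BxoX TTTTAC/3: at [30, 100, 187, 199] ⇒ [33, 103, 190, 202]
  LmaX TAACCG/3: at [1, 63, 115, 230] ⇒ [4, 66, 118, 233]
  RvuIV ATGGGC/2: at [21, 55, 134, 143, 210, 241] ⇒ [23, 57, 136, 145, 212, 243]

Pooled cuts: [4, 18, 23, 33, 42, 57, 66, 95, 103, 118, 122, 136, 145, 161, 171, 190, 202, 212, 219, 233, 243, 248, 264, 277]

Fragment lengths:
  [0,4): 4 bp
  [4,18): 14 bp
  [18,23): 5 bp
  [23,33): 10 bp
  [33,42): 9 bp
  [42,57): 15 bp
  [57,66): 9 bp
  [66,95): 29 bp
  [95,103): 8 bp
  [103,118): 15 bp
  [118,122): 4 bp
  [122,136): 14 bp
  [136,145): 9 bp
  [145,161): 16 bp
  [161,171): 10 bp
  [171,190): 19 bp
  [190,202): 12 bp
  [202,212): 10 bp
  [212,219): 7 bp
  [219,233): 14 bp
  [233,243): 10 bp
  [243,248): 5 bp
  [248,264): 16 bp
  [264,277): 13 bp
  [277,286): 9 bp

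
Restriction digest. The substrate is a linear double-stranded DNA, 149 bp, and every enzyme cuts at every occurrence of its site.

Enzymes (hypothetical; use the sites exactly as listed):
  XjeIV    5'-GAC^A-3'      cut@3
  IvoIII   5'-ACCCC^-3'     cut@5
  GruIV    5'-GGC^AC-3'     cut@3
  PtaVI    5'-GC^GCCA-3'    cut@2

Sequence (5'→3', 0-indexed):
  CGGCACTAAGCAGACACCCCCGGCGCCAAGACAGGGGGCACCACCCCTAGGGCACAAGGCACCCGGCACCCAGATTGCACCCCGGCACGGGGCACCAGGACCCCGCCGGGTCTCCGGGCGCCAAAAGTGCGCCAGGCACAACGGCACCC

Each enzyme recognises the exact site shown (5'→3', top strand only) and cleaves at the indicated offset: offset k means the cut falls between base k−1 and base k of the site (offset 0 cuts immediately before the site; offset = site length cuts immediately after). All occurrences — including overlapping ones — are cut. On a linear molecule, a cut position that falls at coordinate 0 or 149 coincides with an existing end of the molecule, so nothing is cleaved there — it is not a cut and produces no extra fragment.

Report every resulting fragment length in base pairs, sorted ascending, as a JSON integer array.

Scan for sites:
  XjeIV (GACA, off=3): starts [12, 29] → cuts [15, 32]
  IvoIII (ACCCC, off=5): starts [15, 42, 78, 99] → cuts [20, 47, 83, 104]
  GruIV (GGCAC, off=3): starts [1, 36, 50, 57, 64, 83, 90, 134, 142] → cuts [4, 39, 53, 60, 67, 86, 93, 137, 145]
  PtaVI (GCGCCA, off=2): starts [22, 117, 128] → cuts [24, 119, 130]

All cut coordinates (distinct, sorted): [4, 15, 20, 24, 32, 39, 47, 53, 60, 67, 83, 86, 93, 104, 119, 130, 137, 145]

Fragments:
  [0,4): 4 bp
  [4,15): 11 bp
  [15,20): 5 bp
  [20,24): 4 bp
  [24,32): 8 bp
  [32,39): 7 bp
  [39,47): 8 bp
  [47,53): 6 bp
  [53,60): 7 bp
  [60,67): 7 bp
  [67,83): 16 bp
  [83,86): 3 bp
  [86,93): 7 bp
  [93,104): 11 bp
  [104,119): 15 bp
  [119,130): 11 bp
  [130,137): 7 bp
  [137,145): 8 bp
  [145,149): 4 bp

[3,4,4,4,5,6,7,7,7,7,7,8,8,8,11,11,11,15,16]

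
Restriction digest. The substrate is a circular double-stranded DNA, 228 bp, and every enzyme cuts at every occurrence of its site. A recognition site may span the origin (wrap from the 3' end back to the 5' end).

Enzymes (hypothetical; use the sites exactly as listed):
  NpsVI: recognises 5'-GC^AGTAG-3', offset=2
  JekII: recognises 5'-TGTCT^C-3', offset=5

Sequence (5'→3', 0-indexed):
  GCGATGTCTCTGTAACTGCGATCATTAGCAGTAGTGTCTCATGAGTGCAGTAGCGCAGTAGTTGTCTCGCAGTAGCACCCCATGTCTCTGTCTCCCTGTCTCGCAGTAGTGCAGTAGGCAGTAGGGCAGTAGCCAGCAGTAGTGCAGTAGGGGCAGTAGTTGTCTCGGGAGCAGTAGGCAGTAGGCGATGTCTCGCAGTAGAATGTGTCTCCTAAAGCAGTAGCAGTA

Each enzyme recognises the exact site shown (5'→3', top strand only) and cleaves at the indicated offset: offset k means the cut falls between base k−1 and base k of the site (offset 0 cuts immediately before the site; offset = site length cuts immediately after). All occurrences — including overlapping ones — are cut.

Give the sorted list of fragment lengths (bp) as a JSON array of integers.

[3,3,3,6,6,7,7,7,8,8,8,8,8,8,9,9,10,10,11,11,13,14,14,17,20]

Scan for sites:
  NpsVI GCAGTAG/2: at [27, 46, 54, 68, 102, 110, 117, 125, 135, 143, 152, 170, 177, 194, 216, 222] ⇒ [29, 48, 56, 70, 104, 112, 119, 127, 137, 145, 154, 172, 179, 196, 218, 224]
  JekII TGTCTC/5: at [4, 34, 62, 82, 88, 96, 160, 188, 205] ⇒ [9, 39, 67, 87, 93, 101, 165, 193, 210]

All cut coordinates (distinct, sorted): [9, 29, 39, 48, 56, 67, 70, 87, 93, 101, 104, 112, 119, 127, 137, 145, 154, 165, 172, 179, 193, 196, 210, 218, 224]

Fragments:
  9→29: 20 bp
  29→39: 10 bp
  39→48: 9 bp
  48→56: 8 bp
  56→67: 11 bp
  67→70: 3 bp
  70→87: 17 bp
  87→93: 6 bp
  93→101: 8 bp
  101→104: 3 bp
  104→112: 8 bp
  112→119: 7 bp
  119→127: 8 bp
  127→137: 10 bp
  137→145: 8 bp
  145→154: 9 bp
  154→165: 11 bp
  165→172: 7 bp
  172→179: 7 bp
  179→193: 14 bp
  193→196: 3 bp
  196→210: 14 bp
  210→218: 8 bp
  218→224: 6 bp
  224→9 (wrap): 228-224+9 = 13 bp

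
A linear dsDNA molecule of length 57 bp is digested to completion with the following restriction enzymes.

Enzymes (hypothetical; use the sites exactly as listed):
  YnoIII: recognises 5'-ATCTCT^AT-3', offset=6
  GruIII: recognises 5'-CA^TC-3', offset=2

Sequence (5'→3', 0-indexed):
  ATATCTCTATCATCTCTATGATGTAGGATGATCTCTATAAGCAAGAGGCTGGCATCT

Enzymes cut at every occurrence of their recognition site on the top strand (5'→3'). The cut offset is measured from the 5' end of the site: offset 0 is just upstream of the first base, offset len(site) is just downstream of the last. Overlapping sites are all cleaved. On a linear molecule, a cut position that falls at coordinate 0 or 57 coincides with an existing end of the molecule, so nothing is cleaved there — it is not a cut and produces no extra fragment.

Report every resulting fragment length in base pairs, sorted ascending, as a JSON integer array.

Per-enzyme occurrences:
  YnoIII ATCTCTAT/6: at [2, 11, 30] ⇒ [8, 17, 36]
  GruIII CATC/2: at [10, 52] ⇒ [12, 54]

All cut coordinates (distinct, sorted): [8, 12, 17, 36, 54]

Fragment lengths:
  [0,8): 8 bp
  [8,12): 4 bp
  [12,17): 5 bp
  [17,36): 19 bp
  [36,54): 18 bp
  [54,57): 3 bp

[3,4,5,8,18,19]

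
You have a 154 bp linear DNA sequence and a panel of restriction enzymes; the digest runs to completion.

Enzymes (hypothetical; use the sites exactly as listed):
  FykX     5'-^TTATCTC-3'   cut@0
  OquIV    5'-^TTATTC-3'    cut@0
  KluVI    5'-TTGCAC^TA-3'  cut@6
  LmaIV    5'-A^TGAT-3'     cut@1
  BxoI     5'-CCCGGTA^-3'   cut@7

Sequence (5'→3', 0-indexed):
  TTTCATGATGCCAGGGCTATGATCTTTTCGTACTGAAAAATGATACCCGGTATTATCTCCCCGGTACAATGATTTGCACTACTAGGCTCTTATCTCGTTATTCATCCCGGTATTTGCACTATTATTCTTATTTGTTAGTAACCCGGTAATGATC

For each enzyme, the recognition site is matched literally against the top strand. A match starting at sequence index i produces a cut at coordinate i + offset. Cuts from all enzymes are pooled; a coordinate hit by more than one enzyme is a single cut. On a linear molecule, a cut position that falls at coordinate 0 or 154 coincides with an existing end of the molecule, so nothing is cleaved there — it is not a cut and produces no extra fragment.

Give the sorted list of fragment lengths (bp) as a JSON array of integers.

Per-enzyme occurrences:
  FykX (TTATCTC, off=0): starts [52, 89] → cuts [52, 89]
  OquIV (TTATTC, off=0): starts [97, 121] → cuts [97, 121]
  KluVI (TTGCACTA, off=6): starts [73, 113] → cuts [79, 119]
  LmaIV (ATGAT, off=1): starts [4, 18, 39, 68, 148] → cuts [5, 19, 40, 69, 149]
  BxoI (CCCGGTA, off=7): starts [45, 59, 105, 141] → cuts [52, 66, 112, 148]

Pooled cuts: [5, 19, 40, 52, 66, 69, 79, 89, 97, 112, 119, 121, 148, 149]

Fragment lengths:
  [0,5): 5 bp
  [5,19): 14 bp
  [19,40): 21 bp
  [40,52): 12 bp
  [52,66): 14 bp
  [66,69): 3 bp
  [69,79): 10 bp
  [79,89): 10 bp
  [89,97): 8 bp
  [97,112): 15 bp
  [112,119): 7 bp
  [119,121): 2 bp
  [121,148): 27 bp
  [148,149): 1 bp
  [149,154): 5 bp

[1,2,3,5,5,7,8,10,10,12,14,14,15,21,27]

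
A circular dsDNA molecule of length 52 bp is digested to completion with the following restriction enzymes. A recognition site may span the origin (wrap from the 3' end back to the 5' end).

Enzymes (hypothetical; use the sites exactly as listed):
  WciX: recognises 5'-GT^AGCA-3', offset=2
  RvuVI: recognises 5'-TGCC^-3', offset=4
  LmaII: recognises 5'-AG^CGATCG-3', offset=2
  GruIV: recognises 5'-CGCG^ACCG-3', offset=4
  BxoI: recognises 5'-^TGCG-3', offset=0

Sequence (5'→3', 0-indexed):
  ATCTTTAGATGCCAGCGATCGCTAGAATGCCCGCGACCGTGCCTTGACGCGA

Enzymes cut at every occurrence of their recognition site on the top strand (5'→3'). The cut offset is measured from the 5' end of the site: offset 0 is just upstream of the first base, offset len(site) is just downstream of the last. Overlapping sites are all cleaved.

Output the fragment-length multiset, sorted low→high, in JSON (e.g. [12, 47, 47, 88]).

Per-enzyme occurrences:
  WciX (GTAGCA, off=2): no sites
  RvuVI TGCC/4: at [9, 27, 39] ⇒ [13, 31, 43]
  LmaII AGCGATCG/2: at [13] ⇒ [15]
  GruIV CGCGACCG/4: at [31] ⇒ [35]
  BxoI (TGCG, off=0): no sites

All cut coordinates (distinct, sorted): [13, 15, 31, 35, 43]

Fragments:
  13→15: 2 bp
  15→31: 16 bp
  31→35: 4 bp
  35→43: 8 bp
  43→13 (wrap): 52-43+13 = 22 bp

[2,4,8,16,22]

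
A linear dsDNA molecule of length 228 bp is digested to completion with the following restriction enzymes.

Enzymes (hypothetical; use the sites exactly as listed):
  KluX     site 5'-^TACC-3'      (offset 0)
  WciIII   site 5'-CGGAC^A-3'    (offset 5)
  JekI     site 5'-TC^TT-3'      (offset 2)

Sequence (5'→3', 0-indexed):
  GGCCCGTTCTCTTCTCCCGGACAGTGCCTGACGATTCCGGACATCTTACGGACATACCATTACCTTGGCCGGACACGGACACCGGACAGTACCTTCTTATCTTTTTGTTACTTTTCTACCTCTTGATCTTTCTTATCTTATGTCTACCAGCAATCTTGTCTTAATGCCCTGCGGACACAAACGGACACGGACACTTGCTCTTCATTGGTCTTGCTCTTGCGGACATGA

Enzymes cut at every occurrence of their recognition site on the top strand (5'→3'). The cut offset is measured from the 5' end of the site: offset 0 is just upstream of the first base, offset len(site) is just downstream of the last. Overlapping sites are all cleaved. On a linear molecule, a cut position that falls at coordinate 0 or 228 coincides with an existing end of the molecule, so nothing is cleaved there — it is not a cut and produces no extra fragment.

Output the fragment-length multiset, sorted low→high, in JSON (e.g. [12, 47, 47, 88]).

Scan for sites:
  KluX TACC/0: at [54, 60, 89, 116, 144] ⇒ [54, 60, 89, 116, 144]
  WciIII CGGACA/5: at [17, 37, 48, 69, 75, 82, 171, 181, 187, 219] ⇒ [22, 42, 53, 74, 80, 87, 176, 186, 192, 224]
  JekI TCTT/2: at [9, 43, 94, 99, 120, 126, 130, 135, 153, 158, 198, 208, 214] ⇒ [11, 45, 96, 101, 122, 128, 132, 137, 155, 160, 200, 210, 216]

All cut coordinates (distinct, sorted): [11, 22, 42, 45, 53, 54, 60, 74, 80, 87, 89, 96, 101, 116, 122, 128, 132, 137, 144, 155, 160, 176, 186, 192, 200, 210, 216, 224]

Fragment lengths:
  [0,11): 11 bp
  [11,22): 11 bp
  [22,42): 20 bp
  [42,45): 3 bp
  [45,53): 8 bp
  [53,54): 1 bp
  [54,60): 6 bp
  [60,74): 14 bp
  [74,80): 6 bp
  [80,87): 7 bp
  [87,89): 2 bp
  [89,96): 7 bp
  [96,101): 5 bp
  [101,116): 15 bp
  [116,122): 6 bp
  [122,128): 6 bp
  [128,132): 4 bp
  [132,137): 5 bp
  [137,144): 7 bp
  [144,155): 11 bp
  [155,160): 5 bp
  [160,176): 16 bp
  [176,186): 10 bp
  [186,192): 6 bp
  [192,200): 8 bp
  [200,210): 10 bp
  [210,216): 6 bp
  [216,224): 8 bp
  [224,228): 4 bp

[1,2,3,4,4,5,5,5,6,6,6,6,6,6,7,7,7,8,8,8,10,10,11,11,11,14,15,16,20]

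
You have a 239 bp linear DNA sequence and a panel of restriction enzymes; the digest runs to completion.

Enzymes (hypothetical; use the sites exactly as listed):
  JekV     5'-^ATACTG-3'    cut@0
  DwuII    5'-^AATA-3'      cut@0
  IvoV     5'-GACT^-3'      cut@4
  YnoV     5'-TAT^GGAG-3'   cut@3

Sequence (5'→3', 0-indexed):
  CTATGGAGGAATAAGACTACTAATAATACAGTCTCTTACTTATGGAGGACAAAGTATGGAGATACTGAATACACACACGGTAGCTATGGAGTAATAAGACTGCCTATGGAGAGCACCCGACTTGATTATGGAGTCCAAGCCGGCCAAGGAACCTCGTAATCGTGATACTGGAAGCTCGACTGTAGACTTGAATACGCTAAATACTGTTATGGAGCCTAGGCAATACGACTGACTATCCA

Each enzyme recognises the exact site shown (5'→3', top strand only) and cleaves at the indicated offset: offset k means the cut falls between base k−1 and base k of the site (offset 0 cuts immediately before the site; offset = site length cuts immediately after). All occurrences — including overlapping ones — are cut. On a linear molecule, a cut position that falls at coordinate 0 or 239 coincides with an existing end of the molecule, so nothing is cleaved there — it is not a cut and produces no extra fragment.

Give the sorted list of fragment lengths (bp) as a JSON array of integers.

[1,2,3,3,4,4,4,5,5,5,6,6,7,7,9,9,9,9,10,11,14,15,17,19,20,35]

Scan for sites:
  JekV (ATACTG, off=0): starts [61, 164, 200] → cuts [61, 164, 200]
  DwuII (AATA, off=0): starts [9, 21, 24, 67, 92, 190, 199, 221] → cuts [9, 21, 24, 67, 92, 190, 199, 221]
  IvoV (GACT, off=4): starts [14, 97, 118, 177, 184, 226, 230] → cuts [18, 101, 122, 181, 188, 230, 234]
  YnoV (TATGGAG, off=3): starts [1, 40, 54, 84, 104, 126, 207] → cuts [4, 43, 57, 87, 107, 129, 210]

Pooled cuts: [4, 9, 18, 21, 24, 43, 57, 61, 67, 87, 92, 101, 107, 122, 129, 164, 181, 188, 190, 199, 200, 210, 221, 230, 234]

Fragment lengths:
  [0,4): 4 bp
  [4,9): 5 bp
  [9,18): 9 bp
  [18,21): 3 bp
  [21,24): 3 bp
  [24,43): 19 bp
  [43,57): 14 bp
  [57,61): 4 bp
  [61,67): 6 bp
  [67,87): 20 bp
  [87,92): 5 bp
  [92,101): 9 bp
  [101,107): 6 bp
  [107,122): 15 bp
  [122,129): 7 bp
  [129,164): 35 bp
  [164,181): 17 bp
  [181,188): 7 bp
  [188,190): 2 bp
  [190,199): 9 bp
  [199,200): 1 bp
  [200,210): 10 bp
  [210,221): 11 bp
  [221,230): 9 bp
  [230,234): 4 bp
  [234,239): 5 bp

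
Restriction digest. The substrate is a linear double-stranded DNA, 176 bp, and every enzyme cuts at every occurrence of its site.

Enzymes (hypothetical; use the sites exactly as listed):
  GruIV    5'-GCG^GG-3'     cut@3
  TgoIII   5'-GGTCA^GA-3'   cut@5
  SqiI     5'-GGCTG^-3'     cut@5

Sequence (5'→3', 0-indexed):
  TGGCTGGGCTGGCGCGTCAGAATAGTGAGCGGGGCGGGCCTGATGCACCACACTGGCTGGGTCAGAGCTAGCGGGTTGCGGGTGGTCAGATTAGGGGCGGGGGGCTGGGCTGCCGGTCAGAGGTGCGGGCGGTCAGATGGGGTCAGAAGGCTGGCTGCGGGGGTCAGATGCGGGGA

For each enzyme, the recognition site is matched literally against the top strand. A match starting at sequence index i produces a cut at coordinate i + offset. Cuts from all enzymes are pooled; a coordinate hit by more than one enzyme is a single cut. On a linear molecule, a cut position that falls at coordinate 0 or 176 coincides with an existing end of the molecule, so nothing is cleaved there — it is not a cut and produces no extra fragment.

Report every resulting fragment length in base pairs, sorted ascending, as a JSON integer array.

Per-enzyme occurrences:
  GruIV (GCGGG, off=3): starts [28, 33, 70, 77, 96, 124, 156, 169] → cuts [31, 36, 73, 80, 99, 127, 159, 172]
  TgoIII (GGTCAGA, off=5): starts [59, 83, 114, 130, 140, 161] → cuts [64, 88, 119, 135, 145, 166]
  SqiI (GGCTG, off=5): starts [1, 6, 54, 102, 107, 148, 152] → cuts [6, 11, 59, 107, 112, 153, 157]

All cut coordinates (distinct, sorted): [6, 11, 31, 36, 59, 64, 73, 80, 88, 99, 107, 112, 119, 127, 135, 145, 153, 157, 159, 166, 172]

Fragments:
  [0,6): 6 bp
  [6,11): 5 bp
  [11,31): 20 bp
  [31,36): 5 bp
  [36,59): 23 bp
  [59,64): 5 bp
  [64,73): 9 bp
  [73,80): 7 bp
  [80,88): 8 bp
  [88,99): 11 bp
  [99,107): 8 bp
  [107,112): 5 bp
  [112,119): 7 bp
  [119,127): 8 bp
  [127,135): 8 bp
  [135,145): 10 bp
  [145,153): 8 bp
  [153,157): 4 bp
  [157,159): 2 bp
  [159,166): 7 bp
  [166,172): 6 bp
  [172,176): 4 bp

[2,4,4,5,5,5,5,6,6,7,7,7,8,8,8,8,8,9,10,11,20,23]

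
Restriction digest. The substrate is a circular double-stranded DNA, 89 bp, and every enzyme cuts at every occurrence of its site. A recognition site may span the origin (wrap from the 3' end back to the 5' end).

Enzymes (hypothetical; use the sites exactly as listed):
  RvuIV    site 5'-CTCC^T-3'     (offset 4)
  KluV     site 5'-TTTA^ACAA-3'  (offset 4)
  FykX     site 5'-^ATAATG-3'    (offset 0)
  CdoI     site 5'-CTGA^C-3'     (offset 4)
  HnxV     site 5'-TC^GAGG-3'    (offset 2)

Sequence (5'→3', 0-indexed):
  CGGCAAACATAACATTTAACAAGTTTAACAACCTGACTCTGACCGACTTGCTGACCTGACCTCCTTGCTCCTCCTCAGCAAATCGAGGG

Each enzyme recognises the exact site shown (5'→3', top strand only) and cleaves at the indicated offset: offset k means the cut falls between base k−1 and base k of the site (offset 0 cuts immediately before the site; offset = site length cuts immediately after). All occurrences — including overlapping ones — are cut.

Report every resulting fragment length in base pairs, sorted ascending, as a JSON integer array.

[3,5,5,6,7,9,9,10,12,23]

Site scan:
  RvuIV (CTCCT, off=4): starts [60, 67, 70] → cuts [64, 71, 74]
  KluV (TTTAACAA, off=4): starts [14, 23] → cuts [18, 27]
  FykX (ATAATG, off=0): no sites
  CdoI (CTGAC, off=4): starts [32, 38, 50, 55] → cuts [36, 42, 54, 59]
  HnxV (TCGAGG, off=2): starts [82] → cuts [84]

All cut coordinates (distinct, sorted): [18, 27, 36, 42, 54, 59, 64, 71, 74, 84]

Fragments:
  18→27: 9 bp
  27→36: 9 bp
  36→42: 6 bp
  42→54: 12 bp
  54→59: 5 bp
  59→64: 5 bp
  64→71: 7 bp
  71→74: 3 bp
  74→84: 10 bp
  84→18 (wrap): 89-84+18 = 23 bp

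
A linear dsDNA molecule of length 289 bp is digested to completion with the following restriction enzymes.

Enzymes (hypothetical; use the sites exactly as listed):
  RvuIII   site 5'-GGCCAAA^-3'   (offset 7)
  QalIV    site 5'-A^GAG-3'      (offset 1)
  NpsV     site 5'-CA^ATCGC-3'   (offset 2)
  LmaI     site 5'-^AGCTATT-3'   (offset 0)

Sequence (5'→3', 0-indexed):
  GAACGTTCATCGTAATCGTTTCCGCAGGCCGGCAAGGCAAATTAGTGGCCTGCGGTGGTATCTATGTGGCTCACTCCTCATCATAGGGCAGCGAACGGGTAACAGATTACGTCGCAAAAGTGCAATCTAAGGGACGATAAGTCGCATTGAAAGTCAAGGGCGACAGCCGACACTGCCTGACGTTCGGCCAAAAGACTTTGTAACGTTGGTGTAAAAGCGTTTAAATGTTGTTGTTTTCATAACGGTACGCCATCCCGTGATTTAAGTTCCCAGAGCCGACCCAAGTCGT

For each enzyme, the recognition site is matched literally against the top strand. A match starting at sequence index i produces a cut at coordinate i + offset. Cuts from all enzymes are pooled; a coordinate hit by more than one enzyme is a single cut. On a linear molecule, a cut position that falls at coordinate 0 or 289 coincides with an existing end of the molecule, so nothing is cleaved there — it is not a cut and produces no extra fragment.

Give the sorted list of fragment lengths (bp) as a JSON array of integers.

[17,80,192]

Scan for sites:
  RvuIII GGCCAAA/7: at [185] ⇒ [192]
  QalIV AGAG/1: at [271] ⇒ [272]
  NpsV (CAATCGC, off=2): no sites
  LmaI (AGCTATT, off=0): no sites

All cut coordinates (distinct, sorted): [192, 272]

Fragment lengths:
  [0,192): 192 bp
  [192,272): 80 bp
  [272,289): 17 bp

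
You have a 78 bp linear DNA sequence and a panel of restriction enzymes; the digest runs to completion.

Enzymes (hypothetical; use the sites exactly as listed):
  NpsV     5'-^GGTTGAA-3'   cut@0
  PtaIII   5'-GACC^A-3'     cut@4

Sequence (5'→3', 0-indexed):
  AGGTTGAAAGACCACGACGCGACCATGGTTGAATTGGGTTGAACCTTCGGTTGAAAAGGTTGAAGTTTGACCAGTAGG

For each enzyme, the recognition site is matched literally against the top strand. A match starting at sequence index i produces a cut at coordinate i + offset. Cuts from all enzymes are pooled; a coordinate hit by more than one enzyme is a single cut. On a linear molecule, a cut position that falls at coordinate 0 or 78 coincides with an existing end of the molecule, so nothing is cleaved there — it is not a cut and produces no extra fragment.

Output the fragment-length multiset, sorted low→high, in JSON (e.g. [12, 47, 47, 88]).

Site scan:
  NpsV GGTTGAA/0: at [1, 26, 36, 48, 57] ⇒ [1, 26, 36, 48, 57]
  PtaIII GACCA/4: at [9, 20, 68] ⇒ [13, 24, 72]

Pooled cuts: [1, 13, 24, 26, 36, 48, 57, 72]

Fragments:
  [0,1): 1 bp
  [1,13): 12 bp
  [13,24): 11 bp
  [24,26): 2 bp
  [26,36): 10 bp
  [36,48): 12 bp
  [48,57): 9 bp
  [57,72): 15 bp
  [72,78): 6 bp

[1,2,6,9,10,11,12,12,15]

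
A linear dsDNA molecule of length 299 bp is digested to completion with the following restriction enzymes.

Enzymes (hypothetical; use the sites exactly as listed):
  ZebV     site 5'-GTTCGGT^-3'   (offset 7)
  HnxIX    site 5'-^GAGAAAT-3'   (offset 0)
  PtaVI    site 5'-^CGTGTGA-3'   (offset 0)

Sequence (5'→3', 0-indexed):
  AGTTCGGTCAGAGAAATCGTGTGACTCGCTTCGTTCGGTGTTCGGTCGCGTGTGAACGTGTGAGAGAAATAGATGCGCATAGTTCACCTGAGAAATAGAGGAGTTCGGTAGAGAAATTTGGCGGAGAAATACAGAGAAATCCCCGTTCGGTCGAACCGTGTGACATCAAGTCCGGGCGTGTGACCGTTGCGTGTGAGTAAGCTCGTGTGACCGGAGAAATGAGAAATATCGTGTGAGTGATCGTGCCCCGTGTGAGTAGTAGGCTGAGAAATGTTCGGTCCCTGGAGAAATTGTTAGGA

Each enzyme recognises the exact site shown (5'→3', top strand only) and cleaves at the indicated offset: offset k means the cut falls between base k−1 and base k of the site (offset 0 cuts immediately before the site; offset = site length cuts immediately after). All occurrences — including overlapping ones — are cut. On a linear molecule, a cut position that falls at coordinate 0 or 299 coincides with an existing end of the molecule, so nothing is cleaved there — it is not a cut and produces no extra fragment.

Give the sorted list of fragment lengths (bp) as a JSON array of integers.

[1,2,2,5,5,7,7,7,7,8,8,9,10,10,13,13,14,14,15,17,18,19,20,20,22,26]

Site scan:
  ZebV GTTCGGT/7: at [1, 32, 39, 102, 144, 272] ⇒ [8, 39, 46, 109, 151, 279]
  HnxIX GAGAAAT/0: at [10, 63, 89, 110, 123, 133, 213, 220, 265, 284] ⇒ [10, 63, 89, 110, 123, 133, 213, 220, 265, 284]
  PtaVI CGTGTGA/0: at [17, 48, 56, 156, 176, 189, 203, 229, 248] ⇒ [17, 48, 56, 156, 176, 189, 203, 229, 248]

Pooled cuts: [8, 10, 17, 39, 46, 48, 56, 63, 89, 109, 110, 123, 133, 151, 156, 176, 189, 203, 213, 220, 229, 248, 265, 279, 284]

Fragment lengths:
  [0,8): 8 bp
  [8,10): 2 bp
  [10,17): 7 bp
  [17,39): 22 bp
  [39,46): 7 bp
  [46,48): 2 bp
  [48,56): 8 bp
  [56,63): 7 bp
  [63,89): 26 bp
  [89,109): 20 bp
  [109,110): 1 bp
  [110,123): 13 bp
  [123,133): 10 bp
  [133,151): 18 bp
  [151,156): 5 bp
  [156,176): 20 bp
  [176,189): 13 bp
  [189,203): 14 bp
  [203,213): 10 bp
  [213,220): 7 bp
  [220,229): 9 bp
  [229,248): 19 bp
  [248,265): 17 bp
  [265,279): 14 bp
  [279,284): 5 bp
  [284,299): 15 bp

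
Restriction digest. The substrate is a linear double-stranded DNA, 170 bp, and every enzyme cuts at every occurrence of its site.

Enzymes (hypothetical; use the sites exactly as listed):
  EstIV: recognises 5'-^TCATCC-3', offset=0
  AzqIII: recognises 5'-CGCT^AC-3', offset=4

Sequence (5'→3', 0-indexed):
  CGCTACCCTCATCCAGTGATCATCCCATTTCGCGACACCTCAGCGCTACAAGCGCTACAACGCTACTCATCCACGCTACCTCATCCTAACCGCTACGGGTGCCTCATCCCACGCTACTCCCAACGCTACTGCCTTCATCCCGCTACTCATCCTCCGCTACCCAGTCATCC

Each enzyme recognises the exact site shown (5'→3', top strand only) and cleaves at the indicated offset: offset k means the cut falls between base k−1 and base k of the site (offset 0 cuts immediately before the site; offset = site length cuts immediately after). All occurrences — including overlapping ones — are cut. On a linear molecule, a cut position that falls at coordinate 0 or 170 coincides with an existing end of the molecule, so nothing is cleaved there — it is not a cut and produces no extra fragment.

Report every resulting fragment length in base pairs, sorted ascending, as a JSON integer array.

[2,2,3,4,4,6,6,7,8,9,9,10,11,11,12,12,12,14,28]

Scan for sites:
  EstIV TCATCC/0: at [8, 19, 66, 80, 103, 134, 146, 164] ⇒ [8, 19, 66, 80, 103, 134, 146, 164]
  AzqIII CGCTAC/4: at [0, 43, 52, 60, 73, 90, 111, 123, 140, 154] ⇒ [4, 47, 56, 64, 77, 94, 115, 127, 144, 158]

All cut coordinates (distinct, sorted): [4, 8, 19, 47, 56, 64, 66, 77, 80, 94, 103, 115, 127, 134, 144, 146, 158, 164]

Fragment lengths:
  [0,4): 4 bp
  [4,8): 4 bp
  [8,19): 11 bp
  [19,47): 28 bp
  [47,56): 9 bp
  [56,64): 8 bp
  [64,66): 2 bp
  [66,77): 11 bp
  [77,80): 3 bp
  [80,94): 14 bp
  [94,103): 9 bp
  [103,115): 12 bp
  [115,127): 12 bp
  [127,134): 7 bp
  [134,144): 10 bp
  [144,146): 2 bp
  [146,158): 12 bp
  [158,164): 6 bp
  [164,170): 6 bp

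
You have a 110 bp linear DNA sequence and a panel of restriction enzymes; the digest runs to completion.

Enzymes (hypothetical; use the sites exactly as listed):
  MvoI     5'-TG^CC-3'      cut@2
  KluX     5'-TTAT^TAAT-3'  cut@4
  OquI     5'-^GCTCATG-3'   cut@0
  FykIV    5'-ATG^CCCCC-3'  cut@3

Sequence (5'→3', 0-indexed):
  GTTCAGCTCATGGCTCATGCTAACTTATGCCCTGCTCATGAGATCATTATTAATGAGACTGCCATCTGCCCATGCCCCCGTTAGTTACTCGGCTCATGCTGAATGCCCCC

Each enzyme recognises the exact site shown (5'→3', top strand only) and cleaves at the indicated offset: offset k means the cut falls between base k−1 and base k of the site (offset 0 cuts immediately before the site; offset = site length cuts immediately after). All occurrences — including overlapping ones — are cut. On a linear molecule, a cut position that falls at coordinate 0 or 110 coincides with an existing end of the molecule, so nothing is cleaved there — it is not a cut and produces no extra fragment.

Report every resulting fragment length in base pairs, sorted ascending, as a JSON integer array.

[4,5,5,6,7,7,11,14,17,17,17]

Per-enzyme occurrences:
  MvoI TGCC/2: at [27, 59, 66, 72, 103] ⇒ [29, 61, 68, 74, 105]
  KluX TTATTAAT/4: at [46] ⇒ [50]
  OquI GCTCATG/0: at [5, 12, 33, 91] ⇒ [5, 12, 33, 91]
  FykIV ATGCCCCC/3: at [71, 102] ⇒ [74, 105]

All cut coordinates (distinct, sorted): [5, 12, 29, 33, 50, 61, 68, 74, 91, 105]

Fragment lengths:
  [0,5): 5 bp
  [5,12): 7 bp
  [12,29): 17 bp
  [29,33): 4 bp
  [33,50): 17 bp
  [50,61): 11 bp
  [61,68): 7 bp
  [68,74): 6 bp
  [74,91): 17 bp
  [91,105): 14 bp
  [105,110): 5 bp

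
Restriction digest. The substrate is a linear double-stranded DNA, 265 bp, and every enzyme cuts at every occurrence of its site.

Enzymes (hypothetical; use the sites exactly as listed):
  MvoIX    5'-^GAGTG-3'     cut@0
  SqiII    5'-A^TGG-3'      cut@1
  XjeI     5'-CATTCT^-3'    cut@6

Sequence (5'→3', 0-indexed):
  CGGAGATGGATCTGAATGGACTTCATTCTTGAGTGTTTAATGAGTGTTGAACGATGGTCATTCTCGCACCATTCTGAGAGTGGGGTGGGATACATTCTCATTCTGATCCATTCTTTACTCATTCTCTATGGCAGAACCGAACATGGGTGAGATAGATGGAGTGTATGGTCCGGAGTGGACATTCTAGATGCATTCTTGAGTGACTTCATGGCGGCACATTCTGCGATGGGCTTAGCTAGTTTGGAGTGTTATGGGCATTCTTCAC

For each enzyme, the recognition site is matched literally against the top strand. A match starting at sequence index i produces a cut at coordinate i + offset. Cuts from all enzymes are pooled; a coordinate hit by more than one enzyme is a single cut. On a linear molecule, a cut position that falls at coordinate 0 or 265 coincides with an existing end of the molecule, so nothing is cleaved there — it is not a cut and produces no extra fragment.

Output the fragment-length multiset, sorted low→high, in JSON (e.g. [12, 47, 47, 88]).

Per-enzyme occurrences:
  MvoIX GAGTG/0: at [30, 41, 77, 158, 172, 197, 243] ⇒ [30, 41, 77, 158, 172, 197, 243]
  SqiII ATGG/1: at [5, 15, 53, 127, 142, 155, 164, 207, 225, 250] ⇒ [6, 16, 54, 128, 143, 156, 165, 208, 226, 251]
  XjeI CATTCT/6: at [23, 58, 69, 92, 98, 108, 119, 179, 190, 216, 255] ⇒ [29, 64, 75, 98, 104, 114, 125, 185, 196, 222, 261]

All cut coordinates (distinct, sorted): [6, 16, 29, 30, 41, 54, 64, 75, 77, 98, 104, 114, 125, 128, 143, 156, 158, 165, 172, 185, 196, 197, 208, 222, 226, 243, 251, 261]

Fragments:
  [0,6): 6 bp
  [6,16): 10 bp
  [16,29): 13 bp
  [29,30): 1 bp
  [30,41): 11 bp
  [41,54): 13 bp
  [54,64): 10 bp
  [64,75): 11 bp
  [75,77): 2 bp
  [77,98): 21 bp
  [98,104): 6 bp
  [104,114): 10 bp
  [114,125): 11 bp
  [125,128): 3 bp
  [128,143): 15 bp
  [143,156): 13 bp
  [156,158): 2 bp
  [158,165): 7 bp
  [165,172): 7 bp
  [172,185): 13 bp
  [185,196): 11 bp
  [196,197): 1 bp
  [197,208): 11 bp
  [208,222): 14 bp
  [222,226): 4 bp
  [226,243): 17 bp
  [243,251): 8 bp
  [251,261): 10 bp
  [261,265): 4 bp

[1,1,2,2,3,4,4,6,6,7,7,8,10,10,10,10,11,11,11,11,11,13,13,13,13,14,15,17,21]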